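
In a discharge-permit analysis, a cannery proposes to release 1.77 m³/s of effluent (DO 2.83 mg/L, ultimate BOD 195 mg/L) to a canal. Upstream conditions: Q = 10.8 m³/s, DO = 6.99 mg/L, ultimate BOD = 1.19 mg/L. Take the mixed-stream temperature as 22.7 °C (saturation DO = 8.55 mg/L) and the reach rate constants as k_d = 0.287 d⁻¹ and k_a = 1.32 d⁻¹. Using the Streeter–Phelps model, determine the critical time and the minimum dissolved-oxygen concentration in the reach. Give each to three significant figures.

Mixed DO = (10.8×6.99 + 1.77×2.83)/(10.8+1.77) = 80.50/12.57 = 6.404 mg/L.
Mixed L₀ = (10.8×1.19 + 1.77×195)/(12.57) = 358.0/12.57 = 28.48 mg/L.
Initial deficit D₀ = C_s − DO₀ = 8.55 − 6.404 = 2.146 mg/L.
t_c = (1/1.033) ln[(1.32/0.287)(1 − 2.146×1.033/(0.287×28.48))] = 0.9681 × ln(3.352) = 1.171 d.
D_c = (0.287/1.32) × 28.48 × e^(−0.287×1.171) = 0.2174 × 28.48 × 0.7146 = 4.425 mg/L.
Minimum DO = 8.55 − 4.425 = 4.125 mg/L.

t_c ≈ 1.17 d; minimum DO ≈ 4.13 mg/L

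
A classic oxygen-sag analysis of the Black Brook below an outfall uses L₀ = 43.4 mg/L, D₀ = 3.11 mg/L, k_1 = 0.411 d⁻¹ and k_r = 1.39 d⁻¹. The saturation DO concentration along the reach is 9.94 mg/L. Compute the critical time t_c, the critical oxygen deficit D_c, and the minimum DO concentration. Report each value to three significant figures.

With k_r/k_1 = 3.382 and 1 − D₀(k_r−k_1)/(k_1 L₀) = 0.8293,
t_c = ln(3.382 × 0.8293) / (1.39 − 0.411) = ln(2.805) / 0.9790 = 1.031/0.9790 = 1.053 d.
L(t_c) = L₀ e^(−k_1 t_c) = 43.4 × 0.6486 = 28.15 mg/L, and at the critical point k_r D_c = k_1 L, so D_c = (0.411/1.39) × 28.15 = 8.323 mg/L.
Minimum DO = C_s − D_c = 9.94 − 8.323 = 1.617 mg/L.

t_c ≈ 1.05 d; D_c ≈ 8.32 mg/L; min DO ≈ 1.62 mg/L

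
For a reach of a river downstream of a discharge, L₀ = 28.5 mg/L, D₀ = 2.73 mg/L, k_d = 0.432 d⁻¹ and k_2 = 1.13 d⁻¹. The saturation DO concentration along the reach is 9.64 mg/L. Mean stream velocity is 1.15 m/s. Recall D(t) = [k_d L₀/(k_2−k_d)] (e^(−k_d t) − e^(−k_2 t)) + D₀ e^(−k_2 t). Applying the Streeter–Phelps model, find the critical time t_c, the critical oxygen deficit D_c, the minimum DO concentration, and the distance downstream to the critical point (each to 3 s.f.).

With k_2/k_d = 2.616 and 1 − D₀(k_2−k_d)/(k_d L₀) = 0.8452,
t_c = ln(2.616 × 0.8452) / (1.13 − 0.432) = ln(2.211) / 0.6980 = 0.7934/0.6980 = 1.137 d.
D_c = (k_d/k_2) L₀ e^(−k_d t_c) = (0.432/1.13) × 28.5 × e^(−0.432×1.137) = 0.3823 × 28.5 × 0.6120 = 6.668 mg/L.
Minimum DO = C_s − D_c = 9.64 − 6.668 = 2.972 mg/L.
x_c = v t_c = 1.15 m/s × 1.137 d × 86400 s/d = 112900 m ≈ 113 km.

t_c ≈ 1.14 d; D_c ≈ 6.67 mg/L; min DO ≈ 2.97 mg/L; x_c ≈ 113 km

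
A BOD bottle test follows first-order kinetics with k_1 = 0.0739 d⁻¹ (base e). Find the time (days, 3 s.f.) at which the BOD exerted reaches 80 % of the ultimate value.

t ≈ 21.8 d

y/L₀ = 1 − e^(−k_1 t) = 0.80 ⇒ e^(−k_1 t) = 0.200
t = −ln(0.200) / 0.0739 = 1.609 / 0.0739 = 21.78 d.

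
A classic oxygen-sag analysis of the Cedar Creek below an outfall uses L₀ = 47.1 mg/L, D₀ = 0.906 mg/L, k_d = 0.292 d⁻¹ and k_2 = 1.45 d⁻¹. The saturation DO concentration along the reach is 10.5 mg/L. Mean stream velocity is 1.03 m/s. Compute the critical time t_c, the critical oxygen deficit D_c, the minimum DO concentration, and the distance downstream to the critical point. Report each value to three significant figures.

With k_2/k_d = 4.966 and 1 − D₀(k_2−k_d)/(k_d L₀) = 0.9237,
t_c = ln(4.966 × 0.9237) / (1.45 − 0.292) = ln(4.587) / 1.158 = 1.523/1.158 = 1.315 d.
L(t_c) = L₀ e^(−k_d t_c) = 47.1 × 0.6811 = 32.08 mg/L, and at the critical point k_2 D_c = k_d L, so D_c = (0.292/1.45) × 32.08 = 6.460 mg/L.
Minimum DO = C_s − D_c = 10.5 − 6.460 = 4.040 mg/L.
x_c = v t_c = 1.03 m/s × 1.315 d × 86400 s/d = 117100 m ≈ 117 km.

t_c ≈ 1.32 d; D_c ≈ 6.46 mg/L; min DO ≈ 4.04 mg/L; x_c ≈ 117 km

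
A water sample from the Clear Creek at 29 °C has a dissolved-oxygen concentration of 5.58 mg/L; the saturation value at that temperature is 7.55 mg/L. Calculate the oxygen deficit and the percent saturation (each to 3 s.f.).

D = C_s − C = 7.55 − 5.58 = 1.97 mg/L.
% saturation = 5.58/7.55 × 100 = 73.9 %.

D ≈ 1.97 mg/L; 73.9 % saturation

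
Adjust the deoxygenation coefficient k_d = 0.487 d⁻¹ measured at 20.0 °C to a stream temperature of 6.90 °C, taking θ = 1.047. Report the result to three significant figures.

k_d(T₂) = k_d(T₁) · θ^(T₂−T₁) = 0.487 × 1.047^(6.90−20.0)
= 0.487 × 1.047^-13.1 = 0.487 × 0.5479 = 0.2668 d⁻¹.

k_d ≈ 0.267 d⁻¹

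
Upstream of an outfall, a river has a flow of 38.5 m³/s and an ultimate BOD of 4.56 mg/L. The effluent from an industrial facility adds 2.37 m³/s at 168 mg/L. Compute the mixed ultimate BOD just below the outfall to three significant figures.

14.0 mg/L

Flow-weighted mixing: C = (Q_r C_r + Q_w C_w)/(Q_r + Q_w)
= (38.5×4.56 + 2.37×168)/(38.5 + 2.37) = 573.7/40.87 = 14.04 mg/L.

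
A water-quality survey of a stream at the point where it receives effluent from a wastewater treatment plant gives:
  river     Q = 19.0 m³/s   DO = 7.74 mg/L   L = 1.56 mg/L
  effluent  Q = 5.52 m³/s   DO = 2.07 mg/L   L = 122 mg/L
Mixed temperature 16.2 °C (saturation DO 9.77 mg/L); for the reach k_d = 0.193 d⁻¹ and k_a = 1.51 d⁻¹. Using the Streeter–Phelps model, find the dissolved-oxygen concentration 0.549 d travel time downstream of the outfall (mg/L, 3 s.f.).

Mixed DO = (19.0×7.74 + 5.52×2.07)/(19.0+5.52) = 158.5/24.52 = 6.464 mg/L.
Mixed L₀ = (19.0×1.56 + 5.52×122)/(24.52) = 703.1/24.52 = 28.67 mg/L.
Initial deficit D₀ = C_s − DO₀ = 9.77 − 6.464 = 3.306 mg/L.
D(0.549) = [0.193×28.67/(1.51−0.193)](e^(−0.193×0.549) − e^(−1.51×0.549)) + 3.306 e^(−1.51×0.549)
= 4.202 × (0.8995 − 0.4365) + 3.306 × 0.4365 = 3.389 mg/L.
DO = 9.77 − 3.389 = 6.381 mg/L.

DO ≈ 6.38 mg/L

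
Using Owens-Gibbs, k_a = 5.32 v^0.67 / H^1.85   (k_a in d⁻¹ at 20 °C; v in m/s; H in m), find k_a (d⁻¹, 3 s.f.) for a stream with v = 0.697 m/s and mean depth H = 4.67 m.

k_a ≈ 0.241 d⁻¹

k_a = 5.32 × 0.697^0.67 / 4.67^1.85 = 5.32 × 0.7852 / 17.31 = 0.2413 d⁻¹.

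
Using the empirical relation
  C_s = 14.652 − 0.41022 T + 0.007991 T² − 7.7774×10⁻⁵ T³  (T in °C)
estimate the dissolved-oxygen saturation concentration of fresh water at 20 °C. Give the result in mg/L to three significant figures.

C_s ≈ 9.02 mg/L

C_s = 14.652 − 0.41022×20 + 0.007991×20² − 7.7774×10⁻⁵×20³ = 9.022 mg/L.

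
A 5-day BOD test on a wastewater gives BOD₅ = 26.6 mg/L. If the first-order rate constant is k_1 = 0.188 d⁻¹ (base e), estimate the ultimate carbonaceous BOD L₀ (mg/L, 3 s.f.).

L₀ ≈ 43.7 mg/L

BOD₅ = L₀(1 − e^(−5k_1)) ⇒ L₀ = BOD₅ / (1 − e^(−5×0.188))
= 26.6 / (1 − 0.3906) = 26.6 / 0.6094 = 43.65 mg/L.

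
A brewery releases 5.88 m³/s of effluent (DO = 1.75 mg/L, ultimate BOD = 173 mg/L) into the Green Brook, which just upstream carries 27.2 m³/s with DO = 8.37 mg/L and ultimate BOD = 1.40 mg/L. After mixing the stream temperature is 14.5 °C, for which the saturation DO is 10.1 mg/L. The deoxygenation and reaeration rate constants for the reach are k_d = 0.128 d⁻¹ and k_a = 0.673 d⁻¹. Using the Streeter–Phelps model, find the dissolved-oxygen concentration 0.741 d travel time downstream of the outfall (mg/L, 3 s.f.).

Mixed DO = (27.2×8.37 + 5.88×1.75)/(27.2+5.88) = 238.0/33.08 = 7.193 mg/L.
Mixed L₀ = (27.2×1.40 + 5.88×173)/(33.08) = 1055/33.08 = 31.90 mg/L.
Initial deficit D₀ = C_s − DO₀ = 10.1 − 7.193 = 2.907 mg/L.
D(0.741) = [0.128×31.90/(0.673−0.128)](e^(−0.128×0.741) − e^(−0.673×0.741)) + 2.907 e^(−0.673×0.741)
= 7.493 × (0.9095 − 0.6073) + 2.907 × 0.6073 = 4.029 mg/L.
DO = 10.1 − 4.029 = 6.071 mg/L.

DO ≈ 6.07 mg/L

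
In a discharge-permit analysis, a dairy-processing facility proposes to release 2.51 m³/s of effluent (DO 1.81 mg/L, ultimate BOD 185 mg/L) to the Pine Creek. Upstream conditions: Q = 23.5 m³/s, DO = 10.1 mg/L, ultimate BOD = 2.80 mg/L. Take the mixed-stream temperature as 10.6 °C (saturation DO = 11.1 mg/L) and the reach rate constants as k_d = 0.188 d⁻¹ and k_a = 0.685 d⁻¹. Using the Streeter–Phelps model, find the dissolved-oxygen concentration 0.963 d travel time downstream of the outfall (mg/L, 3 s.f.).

DO ≈ 7.72 mg/L

Mixed DO = (23.5×10.1 + 2.51×1.81)/(23.5+2.51) = 241.9/26.01 = 9.300 mg/L.
Mixed L₀ = (23.5×2.80 + 2.51×185)/(26.01) = 530.1/26.01 = 20.38 mg/L.
Initial deficit D₀ = C_s − DO₀ = 11.1 − 9.300 = 1.800 mg/L.
D(0.963) = [0.188×20.38/(0.685−0.188)](e^(−0.188×0.963) − e^(−0.685×0.963)) + 1.800 e^(−0.685×0.963)
= 7.710 × (0.8344 − 0.5170) + 1.800 × 0.5170 = 3.378 mg/L.
DO = 11.1 − 3.378 = 7.722 mg/L.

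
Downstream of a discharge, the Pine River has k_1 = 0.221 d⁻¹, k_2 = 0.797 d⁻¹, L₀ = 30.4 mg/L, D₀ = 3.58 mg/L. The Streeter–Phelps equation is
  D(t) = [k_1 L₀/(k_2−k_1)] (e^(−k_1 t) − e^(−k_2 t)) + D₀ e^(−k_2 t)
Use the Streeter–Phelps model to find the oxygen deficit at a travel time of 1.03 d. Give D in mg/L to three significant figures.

k_1 L₀/(k_2−k_1) = 0.221×30.4/(0.797−0.221) = 6.718/0.5760 = 11.66 mg/L.
e^(−k_1 t) = e^(−0.221×1.030) = 0.7964; e^(−k_2 t) = e^(−0.797×1.030) = 0.4400.
D = 11.66 × (0.7964 − 0.4400) + 3.58 × 0.4400 = 4.157 + 1.575 = 5.732 mg/L.

D ≈ 5.73 mg/L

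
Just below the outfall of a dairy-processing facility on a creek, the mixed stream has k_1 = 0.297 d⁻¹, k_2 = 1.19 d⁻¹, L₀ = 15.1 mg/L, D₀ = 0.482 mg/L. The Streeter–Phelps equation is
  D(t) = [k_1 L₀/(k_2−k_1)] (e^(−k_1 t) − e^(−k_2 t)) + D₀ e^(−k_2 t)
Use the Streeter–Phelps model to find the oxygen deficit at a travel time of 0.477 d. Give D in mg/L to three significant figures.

k_1 L₀/(k_2−k_1) = 0.297×15.1/(1.19−0.297) = 4.485/0.8930 = 5.022 mg/L.
e^(−k_1 t) = e^(−0.297×0.4770) = 0.8679; e^(−k_2 t) = e^(−1.19×0.4770) = 0.5669.
D = 5.022 × (0.8679 − 0.5669) + 0.482 × 0.5669 = 1.512 + 0.2732 = 1.785 mg/L.

D ≈ 1.79 mg/L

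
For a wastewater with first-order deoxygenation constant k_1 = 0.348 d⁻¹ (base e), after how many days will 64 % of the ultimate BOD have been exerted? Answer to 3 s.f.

y/L₀ = 1 − e^(−k_1 t) = 0.64 ⇒ e^(−k_1 t) = 0.360
t = −ln(0.360) / 0.348 = 1.022 / 0.348 = 2.936 d.

t ≈ 2.94 d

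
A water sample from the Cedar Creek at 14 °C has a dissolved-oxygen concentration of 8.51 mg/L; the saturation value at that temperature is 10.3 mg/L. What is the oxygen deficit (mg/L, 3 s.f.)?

D ≈ 1.79 mg/L

D = C_s − C = 10.3 − 8.51 = 1.79 mg/L.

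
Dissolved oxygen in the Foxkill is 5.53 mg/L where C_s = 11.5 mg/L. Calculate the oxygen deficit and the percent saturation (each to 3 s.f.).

D = C_s − C = 11.5 − 5.53 = 5.97 mg/L.
% saturation = 5.53/11.5 × 100 = 48.1 %.

D ≈ 5.97 mg/L; 48.1 % saturation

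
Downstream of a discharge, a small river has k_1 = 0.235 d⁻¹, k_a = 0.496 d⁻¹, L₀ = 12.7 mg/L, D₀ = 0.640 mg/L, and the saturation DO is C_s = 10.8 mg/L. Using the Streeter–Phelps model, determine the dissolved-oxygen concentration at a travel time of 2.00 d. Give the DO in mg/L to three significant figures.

DO ≈ 7.66 mg/L

k_1 L₀/(k_a−k_1) = 0.235×12.7/(0.496−0.235) = 2.984/0.2610 = 11.43 mg/L.
e^(−k_1 t) = e^(−0.235×2.000) = 0.6250; e^(−k_a t) = e^(−0.496×2.000) = 0.3708.
D = 11.43 × (0.6250 − 0.3708) + 0.640 × 0.3708 = 2.906 + 0.2373 = 3.144 mg/L.
DO = C_s − D = 10.8 − 3.144 = 7.656 mg/L.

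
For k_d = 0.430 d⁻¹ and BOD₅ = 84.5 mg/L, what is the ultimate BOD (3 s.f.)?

L₀ ≈ 95.6 mg/L

BOD₅ = L₀(1 − e^(−5k_d)) ⇒ L₀ = BOD₅ / (1 − e^(−5×0.430))
= 84.5 / (1 − 0.1165) = 84.5 / 0.8835 = 95.64 mg/L.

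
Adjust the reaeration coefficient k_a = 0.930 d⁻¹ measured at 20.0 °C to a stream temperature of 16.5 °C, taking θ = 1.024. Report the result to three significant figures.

k_a ≈ 0.856 d⁻¹

k_a(T₂) = k_a(T₁) · θ^(T₂−T₁) = 0.930 × 1.024^(16.5−20.0)
= 0.930 × 1.024^-3.50 = 0.930 × 0.9203 = 0.8559 d⁻¹.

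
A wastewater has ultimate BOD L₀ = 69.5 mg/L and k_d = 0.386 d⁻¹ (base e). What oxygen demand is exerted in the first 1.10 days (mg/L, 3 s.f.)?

y_t = L₀(1 − e^(−k_d t)) = 69.5 × (1 − e^(−0.386×1.10))
= 69.5 × (1 − 0.6540) = 69.5 × 0.3460 = 24.04 mg/L.

y ≈ 24.0 mg/L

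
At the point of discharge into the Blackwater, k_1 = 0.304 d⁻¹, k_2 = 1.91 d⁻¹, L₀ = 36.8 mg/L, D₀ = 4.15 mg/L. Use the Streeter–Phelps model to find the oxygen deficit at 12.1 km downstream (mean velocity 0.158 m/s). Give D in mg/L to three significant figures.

Travel time t = x/v = 12.1 km / (0.158 m/s) = 12100 m / 0.158 m/s = 76580 s = 0.8864 d.
k_1 L₀/(k_2−k_1) = 0.304×36.8/(1.91−0.304) = 11.19/1.606 = 6.966 mg/L.
e^(−k_1 t) = e^(−0.304×0.8864) = 0.7638; e^(−k_2 t) = e^(−1.91×0.8864) = 0.1840.
D = 6.966 × (0.7638 − 0.1840) + 4.15 × 0.1840 = 4.039 + 0.7635 = 4.802 mg/L.

D ≈ 4.80 mg/L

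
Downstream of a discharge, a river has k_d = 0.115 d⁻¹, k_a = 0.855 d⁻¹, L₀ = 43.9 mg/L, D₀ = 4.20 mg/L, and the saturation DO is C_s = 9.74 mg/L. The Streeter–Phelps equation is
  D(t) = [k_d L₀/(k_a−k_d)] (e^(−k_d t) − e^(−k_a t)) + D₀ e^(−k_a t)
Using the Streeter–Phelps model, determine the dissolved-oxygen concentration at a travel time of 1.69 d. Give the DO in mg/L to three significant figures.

DO ≈ 4.74 mg/L

k_d L₀/(k_a−k_d) = 0.115×43.9/(0.855−0.115) = 5.048/0.7400 = 6.822 mg/L.
e^(−k_d t) = e^(−0.115×1.690) = 0.8234; e^(−k_a t) = e^(−0.855×1.690) = 0.2358.
D = 6.822 × (0.8234 − 0.2358) + 4.20 × 0.2358 = 4.009 + 0.9902 = 4.999 mg/L.
DO = C_s − D = 9.74 − 4.999 = 4.741 mg/L.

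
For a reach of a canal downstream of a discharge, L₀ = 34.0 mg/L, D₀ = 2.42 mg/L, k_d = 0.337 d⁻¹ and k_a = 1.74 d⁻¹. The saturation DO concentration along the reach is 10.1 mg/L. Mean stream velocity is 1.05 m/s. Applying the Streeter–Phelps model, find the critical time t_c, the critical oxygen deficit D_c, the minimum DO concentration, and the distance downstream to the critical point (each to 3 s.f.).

t_c ≈ 0.920 d; D_c ≈ 4.83 mg/L; min DO ≈ 5.27 mg/L; x_c ≈ 83.4 km

At the critical point dD/dt = 0, so k_d L₀ e^(−k_d t) = k_a D. Substituting D(t) from the Streeter–Phelps equation and solving for t gives
t_c = ln[(k_a/k_d)(1 − D₀(k_a−k_d)/(k_d L₀))] / (k_a−k_d).
Here k_a−k_d = 1.403 d⁻¹ and 1 − D₀(k_a−k_d)/(k_d L₀) = 1 − 2.42×1.403/(0.337×34.0) = 0.7037, so
t_c = ln(5.163 × 0.7037) / 1.403 = 1.290 / 1.403 = 0.9195 d.
L(t_c) = L₀ e^(−k_d t_c) = 34.0 × 0.7335 = 24.94 mg/L, and at the critical point k_a D_c = k_d L, so D_c = (0.337/1.74) × 24.94 = 4.830 mg/L.
Minimum DO = C_s − D_c = 10.1 − 4.830 = 5.270 mg/L.
x_c = v t_c = 1.05 m/s × 0.9195 d × 86400 s/d = 83420 m ≈ 83.4 km.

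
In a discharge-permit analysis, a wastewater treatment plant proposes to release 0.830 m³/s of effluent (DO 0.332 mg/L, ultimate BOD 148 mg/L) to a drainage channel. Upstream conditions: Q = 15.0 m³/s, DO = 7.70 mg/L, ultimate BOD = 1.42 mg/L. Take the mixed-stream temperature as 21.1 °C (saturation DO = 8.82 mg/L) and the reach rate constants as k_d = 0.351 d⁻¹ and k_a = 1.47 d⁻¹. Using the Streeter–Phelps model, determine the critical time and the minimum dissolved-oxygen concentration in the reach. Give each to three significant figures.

t_c ≈ 0.610 d; minimum DO ≈ 7.06 mg/L

Mixed DO = (15.0×7.70 + 0.830×0.332)/(15.0+0.830) = 115.8/15.83 = 7.314 mg/L.
Mixed L₀ = (15.0×1.42 + 0.830×148)/(15.83) = 144.1/15.83 = 9.105 mg/L.
Initial deficit D₀ = C_s − DO₀ = 8.82 − 7.314 = 1.506 mg/L.
t_c = (1/1.119) ln[(1.47/0.351)(1 − 1.506×1.119/(0.351×9.105))] = 0.8937 × ln(1.979) = 0.6101 d.
D_c = (0.351/1.47) × 9.105 × e^(−0.351×0.6101) = 0.2388 × 9.105 × 0.8072 = 1.755 mg/L.
Minimum DO = 8.82 − 1.755 = 7.065 mg/L.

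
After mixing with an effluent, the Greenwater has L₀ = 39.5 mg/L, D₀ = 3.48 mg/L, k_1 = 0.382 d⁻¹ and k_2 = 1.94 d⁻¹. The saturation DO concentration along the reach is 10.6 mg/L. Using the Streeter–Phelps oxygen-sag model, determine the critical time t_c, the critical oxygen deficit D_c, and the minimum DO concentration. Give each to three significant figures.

t_c ≈ 0.757 d; D_c ≈ 5.82 mg/L; min DO ≈ 4.78 mg/L

With k_2/k_1 = 5.079 and 1 − D₀(k_2−k_1)/(k_1 L₀) = 0.6407,
t_c = ln(5.079 × 0.6407) / (1.94 − 0.382) = ln(3.254) / 1.558 = 1.180/1.558 = 0.7572 d.
L(t_c) = L₀ e^(−k_1 t_c) = 39.5 × 0.7488 = 29.58 mg/L, and at the critical point k_2 D_c = k_1 L, so D_c = (0.382/1.94) × 29.58 = 5.824 mg/L.
Minimum DO = C_s − D_c = 10.6 − 5.824 = 4.776 mg/L.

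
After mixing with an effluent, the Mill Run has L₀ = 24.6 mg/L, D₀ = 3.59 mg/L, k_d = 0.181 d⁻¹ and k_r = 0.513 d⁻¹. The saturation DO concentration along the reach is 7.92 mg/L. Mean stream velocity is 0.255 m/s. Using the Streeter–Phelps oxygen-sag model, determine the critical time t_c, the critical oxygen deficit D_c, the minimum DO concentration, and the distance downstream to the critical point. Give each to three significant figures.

t_c ≈ 2.20 d; D_c ≈ 5.83 mg/L; min DO ≈ 2.09 mg/L; x_c ≈ 48.5 km

t_c = [1/(k_r−k_d)] ln[(k_r/k_d)(1 − D₀(k_r−k_d)/(k_d L₀))]
= [1/(0.513−0.181)] ln[(0.513/0.181)(1 − 3.59×0.3320/(0.181×24.6))]
= (1/0.3320) ln[2.834 × 0.7323] = 3.012 × ln(2.076) = 3.012 × 0.7302 = 2.200 d.
D_c = (k_d/k_r) L₀ e^(−k_d t_c) = (0.181/0.513) × 24.6 × e^(−0.181×2.200) = 0.3528 × 24.6 × 0.6716 = 5.829 mg/L.
Minimum DO = C_s − D_c = 7.92 − 5.829 = 2.091 mg/L.
x_c = v t_c = 0.255 m/s × 2.200 d × 86400 s/d = 48460 m ≈ 48.5 km.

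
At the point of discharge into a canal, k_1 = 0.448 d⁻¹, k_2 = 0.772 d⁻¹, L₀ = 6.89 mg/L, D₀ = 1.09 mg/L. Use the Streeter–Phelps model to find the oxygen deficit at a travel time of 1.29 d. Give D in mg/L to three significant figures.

k_1 L₀/(k_2−k_1) = 0.448×6.89/(0.772−0.448) = 3.087/0.3240 = 9.527 mg/L.
e^(−k_1 t) = e^(−0.448×1.290) = 0.5611; e^(−k_2 t) = e^(−0.772×1.290) = 0.3694.
D = 9.527 × (0.5611 − 0.3694) + 1.09 × 0.3694 = 1.826 + 0.4026 = 2.229 mg/L.

D ≈ 2.23 mg/L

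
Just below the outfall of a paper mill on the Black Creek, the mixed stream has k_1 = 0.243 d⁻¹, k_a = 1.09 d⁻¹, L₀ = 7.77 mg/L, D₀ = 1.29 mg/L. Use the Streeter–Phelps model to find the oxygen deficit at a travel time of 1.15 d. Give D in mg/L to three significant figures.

k_1 L₀/(k_a−k_1) = 0.243×7.77/(1.09−0.243) = 1.888/0.8470 = 2.229 mg/L.
e^(−k_1 t) = e^(−0.243×1.150) = 0.7562; e^(−k_a t) = e^(−1.09×1.150) = 0.2855.
D = 2.229 × (0.7562 − 0.2855) + 1.29 × 0.2855 = 1.049 + 0.3683 = 1.418 mg/L.

D ≈ 1.42 mg/L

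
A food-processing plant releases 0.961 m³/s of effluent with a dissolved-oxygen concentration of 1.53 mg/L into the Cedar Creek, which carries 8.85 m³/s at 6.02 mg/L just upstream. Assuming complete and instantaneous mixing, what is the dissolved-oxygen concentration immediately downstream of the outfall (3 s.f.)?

5.58 mg/L

Flow-weighted mixing: C = (Q_r C_r + Q_w C_w)/(Q_r + Q_w)
= (8.85×6.02 + 0.961×1.53)/(8.85 + 0.961) = 54.75/9.811 = 5.580 mg/L.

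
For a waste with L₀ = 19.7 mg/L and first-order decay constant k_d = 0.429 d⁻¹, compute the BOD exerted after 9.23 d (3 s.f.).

y ≈ 19.3 mg/L

y_t = L₀(1 − e^(−k_d t)) = 19.7 × (1 − e^(−0.429×9.23))
= 19.7 × (1 − 0.01907) = 19.7 × 0.9809 = 19.32 mg/L.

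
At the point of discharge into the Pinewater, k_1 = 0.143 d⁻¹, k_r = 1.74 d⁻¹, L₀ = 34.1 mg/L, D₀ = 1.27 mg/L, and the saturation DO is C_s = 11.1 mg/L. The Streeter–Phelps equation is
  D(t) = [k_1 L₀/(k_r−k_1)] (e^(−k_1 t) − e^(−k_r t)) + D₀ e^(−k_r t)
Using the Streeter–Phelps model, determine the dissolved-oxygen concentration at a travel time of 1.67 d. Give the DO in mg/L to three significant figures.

k_1 L₀/(k_r−k_1) = 0.143×34.1/(1.74−0.143) = 4.876/1.597 = 3.053 mg/L.
e^(−k_1 t) = e^(−0.143×1.670) = 0.7876; e^(−k_r t) = e^(−1.74×1.670) = 0.05471.
D = 3.053 × (0.7876 − 0.05471) + 1.27 × 0.05471 = 2.238 + 0.06948 = 2.307 mg/L.
DO = C_s − D = 11.1 − 2.307 = 8.793 mg/L.

DO ≈ 8.79 mg/L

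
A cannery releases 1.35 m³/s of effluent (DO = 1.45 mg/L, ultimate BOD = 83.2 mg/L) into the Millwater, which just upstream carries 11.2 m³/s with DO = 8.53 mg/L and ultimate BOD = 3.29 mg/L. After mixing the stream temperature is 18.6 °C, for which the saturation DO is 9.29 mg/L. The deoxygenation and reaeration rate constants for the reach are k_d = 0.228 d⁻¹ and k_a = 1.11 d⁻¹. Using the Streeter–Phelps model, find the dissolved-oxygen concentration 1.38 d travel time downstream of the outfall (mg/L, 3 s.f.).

DO ≈ 7.38 mg/L

Mixed DO = (11.2×8.53 + 1.35×1.45)/(11.2+1.35) = 97.49/12.55 = 7.768 mg/L.
Mixed L₀ = (11.2×3.29 + 1.35×83.2)/(12.55) = 149.2/12.55 = 11.89 mg/L.
Initial deficit D₀ = C_s − DO₀ = 9.29 − 7.768 = 1.522 mg/L.
D(1.38) = [0.228×11.89/(1.11−0.228)](e^(−0.228×1.38) − e^(−1.11×1.38)) + 1.522 e^(−1.11×1.38)
= 3.073 × (0.7301 − 0.2161) + 1.522 × 0.2161 = 1.908 mg/L.
DO = 9.29 − 1.908 = 7.382 mg/L.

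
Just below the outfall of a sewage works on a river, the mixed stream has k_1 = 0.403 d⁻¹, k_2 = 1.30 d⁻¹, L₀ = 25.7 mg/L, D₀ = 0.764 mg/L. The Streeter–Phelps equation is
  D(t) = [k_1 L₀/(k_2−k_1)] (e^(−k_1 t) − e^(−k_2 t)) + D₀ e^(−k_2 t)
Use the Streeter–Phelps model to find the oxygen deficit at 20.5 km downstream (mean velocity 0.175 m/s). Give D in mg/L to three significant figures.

Travel time t = x/v = 20.5 km / (0.175 m/s) = 20500 m / 0.175 m/s = 117100 s = 1.356 d.
k_1 L₀/(k_2−k_1) = 0.403×25.7/(1.30−0.403) = 10.36/0.8970 = 11.55 mg/L.
e^(−k_1 t) = e^(−0.403×1.356) = 0.5790; e^(−k_2 t) = e^(−1.30×1.356) = 0.1716.
D = 11.55 × (0.5790 − 0.1716) + 0.764 × 0.1716 = 4.704 + 0.1311 = 4.835 mg/L.

D ≈ 4.84 mg/L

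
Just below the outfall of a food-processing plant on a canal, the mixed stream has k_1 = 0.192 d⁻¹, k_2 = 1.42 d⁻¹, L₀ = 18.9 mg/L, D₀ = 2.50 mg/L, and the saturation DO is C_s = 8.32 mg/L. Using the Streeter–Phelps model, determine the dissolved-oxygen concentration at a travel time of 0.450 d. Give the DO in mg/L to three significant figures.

DO ≈ 5.85 mg/L

k_1 L₀/(k_2−k_1) = 0.192×18.9/(1.42−0.192) = 3.629/1.228 = 2.955 mg/L.
e^(−k_1 t) = e^(−0.192×0.4500) = 0.9172; e^(−k_2 t) = e^(−1.42×0.4500) = 0.5278.
D = 2.955 × (0.9172 − 0.5278) + 2.50 × 0.5278 = 1.151 + 1.320 = 2.470 mg/L.
DO = C_s − D = 8.32 − 2.470 = 5.850 mg/L.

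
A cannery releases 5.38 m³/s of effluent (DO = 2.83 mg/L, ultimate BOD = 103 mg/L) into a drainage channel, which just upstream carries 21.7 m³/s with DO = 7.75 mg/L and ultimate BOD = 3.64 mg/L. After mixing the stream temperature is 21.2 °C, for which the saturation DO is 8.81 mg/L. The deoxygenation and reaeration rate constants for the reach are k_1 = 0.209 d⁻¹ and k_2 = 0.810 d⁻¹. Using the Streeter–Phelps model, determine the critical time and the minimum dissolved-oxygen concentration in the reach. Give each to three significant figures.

t_c ≈ 1.77 d; minimum DO ≈ 4.65 mg/L

Mixed DO = (21.7×7.75 + 5.38×2.83)/(21.7+5.38) = 183.4/27.08 = 6.773 mg/L.
Mixed L₀ = (21.7×3.64 + 5.38×103)/(27.08) = 633.1/27.08 = 23.38 mg/L.
Initial deficit D₀ = C_s − DO₀ = 8.81 − 6.773 = 2.037 mg/L.
t_c = (1/0.6010) ln[(0.810/0.209)(1 − 2.037×0.6010/(0.209×23.38))] = 1.664 × ln(2.904) = 1.774 d.
D_c = (0.209/0.810) × 23.38 × e^(−0.209×1.774) = 0.2580 × 23.38 × 0.6902 = 4.164 mg/L.
Minimum DO = 8.81 − 4.164 = 4.646 mg/L.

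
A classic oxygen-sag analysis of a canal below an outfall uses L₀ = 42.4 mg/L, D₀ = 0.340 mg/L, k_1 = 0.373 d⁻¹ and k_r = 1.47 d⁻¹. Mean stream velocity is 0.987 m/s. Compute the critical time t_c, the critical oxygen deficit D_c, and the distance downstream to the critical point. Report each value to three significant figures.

t_c ≈ 1.23 d; D_c ≈ 6.80 mg/L; x_c ≈ 105 km

t_c = [1/(k_r−k_1)] ln[(k_r/k_1)(1 − D₀(k_r−k_1)/(k_1 L₀))]
= [1/(1.47−0.373)] ln[(1.47/0.373)(1 − 0.340×1.097/(0.373×42.4))]
= (1/1.097) ln[3.941 × 0.9764] = 0.9116 × ln(3.848) = 0.9116 × 1.348 = 1.228 d.
L(t_c) = L₀ e^(−k_1 t_c) = 42.4 × 0.6324 = 26.81 mg/L, and at the critical point k_r D_c = k_1 L, so D_c = (0.373/1.47) × 26.81 = 6.804 mg/L.
x_c = v t_c = 0.987 m/s × 1.228 d × 86400 s/d = 104800 m ≈ 105 km.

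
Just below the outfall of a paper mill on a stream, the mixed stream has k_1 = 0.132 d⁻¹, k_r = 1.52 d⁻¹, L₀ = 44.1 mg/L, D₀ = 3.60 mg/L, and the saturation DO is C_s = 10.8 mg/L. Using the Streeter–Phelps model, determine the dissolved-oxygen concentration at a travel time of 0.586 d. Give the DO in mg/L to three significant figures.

k_1 L₀/(k_r−k_1) = 0.132×44.1/(1.52−0.132) = 5.821/1.388 = 4.194 mg/L.
e^(−k_1 t) = e^(−0.132×0.5860) = 0.9256; e^(−k_r t) = e^(−1.52×0.5860) = 0.4104.
D = 4.194 × (0.9256 − 0.4104) + 3.60 × 0.4104 = 2.161 + 1.477 = 3.638 mg/L.
DO = C_s − D = 10.8 − 3.638 = 7.162 mg/L.

DO ≈ 7.16 mg/L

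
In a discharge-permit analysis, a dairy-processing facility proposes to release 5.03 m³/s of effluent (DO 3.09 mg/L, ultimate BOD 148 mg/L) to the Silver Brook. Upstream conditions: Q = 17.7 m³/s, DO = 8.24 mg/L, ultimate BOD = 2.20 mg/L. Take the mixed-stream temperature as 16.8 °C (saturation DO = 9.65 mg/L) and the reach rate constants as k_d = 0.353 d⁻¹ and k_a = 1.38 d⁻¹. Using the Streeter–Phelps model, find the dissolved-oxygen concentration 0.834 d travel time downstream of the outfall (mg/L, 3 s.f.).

DO ≈ 3.77 mg/L

Mixed DO = (17.7×8.24 + 5.03×3.09)/(17.7+5.03) = 161.4/22.73 = 7.100 mg/L.
Mixed L₀ = (17.7×2.20 + 5.03×148)/(22.73) = 783.4/22.73 = 34.46 mg/L.
Initial deficit D₀ = C_s − DO₀ = 9.65 − 7.100 = 2.550 mg/L.
D(0.834) = [0.353×34.46/(1.38−0.353)](e^(−0.353×0.834) − e^(−1.38×0.834)) + 2.550 e^(−1.38×0.834)
= 11.85 × (0.7450 − 0.3163) + 2.550 × 0.3163 = 5.884 mg/L.
DO = 9.65 − 5.884 = 3.766 mg/L.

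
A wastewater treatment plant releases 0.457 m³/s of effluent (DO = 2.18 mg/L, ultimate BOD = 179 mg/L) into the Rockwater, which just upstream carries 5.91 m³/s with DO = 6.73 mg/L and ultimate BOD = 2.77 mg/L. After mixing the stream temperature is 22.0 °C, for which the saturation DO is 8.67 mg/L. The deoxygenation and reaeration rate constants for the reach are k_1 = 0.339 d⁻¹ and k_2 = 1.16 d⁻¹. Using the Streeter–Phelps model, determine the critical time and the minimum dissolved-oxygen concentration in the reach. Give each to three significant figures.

t_c ≈ 0.962 d; minimum DO ≈ 5.42 mg/L

Mixed DO = (5.91×6.73 + 0.457×2.18)/(5.91+0.457) = 40.77/6.367 = 6.403 mg/L.
Mixed L₀ = (5.91×2.77 + 0.457×179)/(6.367) = 98.17/6.367 = 15.42 mg/L.
Initial deficit D₀ = C_s − DO₀ = 8.67 − 6.403 = 2.267 mg/L.
t_c = (1/0.8210) ln[(1.16/0.339)(1 − 2.267×0.8210/(0.339×15.42))] = 1.218 × ln(2.204) = 0.9624 d.
D_c = (0.339/1.16) × 15.42 × e^(−0.339×0.9624) = 0.2922 × 15.42 × 0.7216 = 3.252 mg/L.
Minimum DO = 8.67 − 3.252 = 5.418 mg/L.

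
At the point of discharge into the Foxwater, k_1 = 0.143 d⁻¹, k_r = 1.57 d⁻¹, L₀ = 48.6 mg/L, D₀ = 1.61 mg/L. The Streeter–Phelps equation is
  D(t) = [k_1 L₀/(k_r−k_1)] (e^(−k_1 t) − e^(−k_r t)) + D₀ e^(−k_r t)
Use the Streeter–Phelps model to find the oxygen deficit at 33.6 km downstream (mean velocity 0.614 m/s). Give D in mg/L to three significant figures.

D ≈ 3.24 mg/L

Travel time t = x/v = 33.6 km / (0.614 m/s) = 33600 m / 0.614 m/s = 54720 s = 0.6334 d.
k_1 L₀/(k_r−k_1) = 0.143×48.6/(1.57−0.143) = 6.950/1.427 = 4.870 mg/L.
e^(−k_1 t) = e^(−0.143×0.6334) = 0.9134; e^(−k_r t) = e^(−1.57×0.6334) = 0.3699.
D = 4.870 × (0.9134 − 0.3699) + 1.61 × 0.3699 = 2.647 + 0.5956 = 3.242 mg/L.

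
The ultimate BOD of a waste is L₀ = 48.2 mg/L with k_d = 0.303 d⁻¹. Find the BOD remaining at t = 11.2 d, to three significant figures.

L ≈ 1.62 mg/L

L_t = L₀ e^(−k_d t) = 48.2 × e^(−0.303×11.2) = 48.2 × 0.03359 = 1.619 mg/L.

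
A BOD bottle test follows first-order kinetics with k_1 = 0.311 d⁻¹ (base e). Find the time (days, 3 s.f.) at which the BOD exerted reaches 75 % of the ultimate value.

y/L₀ = 1 − e^(−k_1 t) = 0.75 ⇒ e^(−k_1 t) = 0.250
t = −ln(0.250) / 0.311 = 1.386 / 0.311 = 4.458 d.

t ≈ 4.46 d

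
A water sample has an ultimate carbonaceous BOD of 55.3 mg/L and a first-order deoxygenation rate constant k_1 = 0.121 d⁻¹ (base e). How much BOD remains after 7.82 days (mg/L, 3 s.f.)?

L ≈ 21.5 mg/L

L_t = L₀ e^(−k_1 t) = 55.3 × e^(−0.121×7.82) = 55.3 × 0.3882 = 21.47 mg/L.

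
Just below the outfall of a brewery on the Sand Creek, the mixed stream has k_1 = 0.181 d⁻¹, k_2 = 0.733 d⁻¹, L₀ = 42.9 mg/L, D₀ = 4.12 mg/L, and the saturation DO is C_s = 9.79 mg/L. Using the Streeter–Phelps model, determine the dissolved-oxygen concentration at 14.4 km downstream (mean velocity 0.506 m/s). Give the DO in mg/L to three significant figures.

DO ≈ 4.35 mg/L

Travel time t = x/v = 14.4 km / (0.506 m/s) = 14400 m / 0.506 m/s = 28460 s = 0.3294 d.
k_1 L₀/(k_2−k_1) = 0.181×42.9/(0.733−0.181) = 7.765/0.5520 = 14.07 mg/L.
e^(−k_1 t) = e^(−0.181×0.3294) = 0.9421; e^(−k_2 t) = e^(−0.733×0.3294) = 0.7855.
D = 14.07 × (0.9421 − 0.7855) + 4.12 × 0.7855 = 2.203 + 3.236 = 5.439 mg/L.
DO = C_s − D = 9.79 − 5.439 = 4.351 mg/L.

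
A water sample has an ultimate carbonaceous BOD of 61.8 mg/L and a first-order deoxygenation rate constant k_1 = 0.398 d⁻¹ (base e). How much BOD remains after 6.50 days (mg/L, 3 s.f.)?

L_t = L₀ e^(−k_1 t) = 61.8 × e^(−0.398×6.50) = 61.8 × 0.07525 = 4.650 mg/L.

L ≈ 4.65 mg/L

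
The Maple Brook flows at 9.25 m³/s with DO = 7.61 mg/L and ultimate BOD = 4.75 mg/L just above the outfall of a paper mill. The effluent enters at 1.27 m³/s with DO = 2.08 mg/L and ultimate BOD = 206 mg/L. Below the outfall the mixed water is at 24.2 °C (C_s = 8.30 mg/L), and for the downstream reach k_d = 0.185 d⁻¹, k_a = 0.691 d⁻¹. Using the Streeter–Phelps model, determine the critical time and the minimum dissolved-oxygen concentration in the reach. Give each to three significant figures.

Mixed DO = (9.25×7.61 + 1.27×2.08)/(9.25+1.27) = 73.03/10.52 = 6.942 mg/L.
Mixed L₀ = (9.25×4.75 + 1.27×206)/(10.52) = 305.6/10.52 = 29.05 mg/L.
Initial deficit D₀ = C_s − DO₀ = 8.30 − 6.942 = 1.358 mg/L.
t_c = (1/0.5060) ln[(0.691/0.185)(1 − 1.358×0.5060/(0.185×29.05))] = 1.976 × ln(3.258) = 2.334 d.
D_c = (0.185/0.691) × 29.05 × e^(−0.185×2.334) = 0.2677 × 29.05 × 0.6493 = 5.049 mg/L.
Minimum DO = 8.30 − 5.049 = 3.251 mg/L.

t_c ≈ 2.33 d; minimum DO ≈ 3.25 mg/L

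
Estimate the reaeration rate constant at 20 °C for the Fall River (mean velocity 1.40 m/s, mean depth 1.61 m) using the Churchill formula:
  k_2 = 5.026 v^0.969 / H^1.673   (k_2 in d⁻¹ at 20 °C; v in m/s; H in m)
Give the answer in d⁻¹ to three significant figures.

k_2 ≈ 3.14 d⁻¹

k_2 = 5.026 × 1.40^0.969 / 1.61^1.673 = 5.026 × 1.385 / 2.218 = 3.139 d⁻¹.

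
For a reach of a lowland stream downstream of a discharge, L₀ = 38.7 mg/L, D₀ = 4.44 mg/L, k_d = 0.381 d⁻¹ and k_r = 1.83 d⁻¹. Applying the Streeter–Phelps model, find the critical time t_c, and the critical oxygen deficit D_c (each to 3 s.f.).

t_c ≈ 0.687 d; D_c ≈ 6.20 mg/L

With k_r/k_d = 4.803 and 1 − D₀(k_r−k_d)/(k_d L₀) = 0.5637,
t_c = ln(4.803 × 0.5637) / (1.83 − 0.381) = ln(2.707) / 1.449 = 0.9960/1.449 = 0.6874 d.
D_c = (k_d/k_r) L₀ e^(−k_d t_c) = (0.381/1.83) × 38.7 × e^(−0.381×0.6874) = 0.2082 × 38.7 × 0.7696 = 6.201 mg/L.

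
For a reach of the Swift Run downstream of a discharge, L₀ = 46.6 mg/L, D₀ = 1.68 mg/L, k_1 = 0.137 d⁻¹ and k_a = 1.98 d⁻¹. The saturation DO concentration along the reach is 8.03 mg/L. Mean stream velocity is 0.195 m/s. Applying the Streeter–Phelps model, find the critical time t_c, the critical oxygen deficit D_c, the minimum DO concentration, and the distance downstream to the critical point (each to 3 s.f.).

t_c ≈ 1.09 d; D_c ≈ 2.78 mg/L; min DO ≈ 5.25 mg/L; x_c ≈ 18.4 km

t_c = [1/(k_a−k_1)] ln[(k_a/k_1)(1 − D₀(k_a−k_1)/(k_1 L₀))]
= [1/(1.98−0.137)] ln[(1.98/0.137)(1 − 1.68×1.843/(0.137×46.6))]
= (1/1.843) ln[14.45 × 0.5150] = 0.5426 × ln(7.443) = 0.5426 × 2.007 = 1.089 d.
L(t_c) = L₀ e^(−k_1 t_c) = 46.6 × 0.8614 = 40.14 mg/L, and at the critical point k_a D_c = k_1 L, so D_c = (0.137/1.98) × 40.14 = 2.777 mg/L.
Minimum DO = C_s − D_c = 8.03 − 2.777 = 5.253 mg/L.
x_c = v t_c = 0.195 m/s × 1.089 d × 86400 s/d = 18350 m ≈ 18.4 km.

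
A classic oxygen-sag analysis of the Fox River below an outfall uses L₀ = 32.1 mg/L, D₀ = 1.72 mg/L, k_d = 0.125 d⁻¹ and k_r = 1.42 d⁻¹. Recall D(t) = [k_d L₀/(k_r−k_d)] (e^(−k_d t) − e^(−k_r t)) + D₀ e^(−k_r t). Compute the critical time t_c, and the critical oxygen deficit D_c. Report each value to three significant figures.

With k_r/k_d = 11.36 and 1 − D₀(k_r−k_d)/(k_d L₀) = 0.4449,
t_c = ln(11.36 × 0.4449) / (1.42 − 0.125) = ln(5.054) / 1.295 = 1.620/1.295 = 1.251 d.
L(t_c) = L₀ e^(−k_d t_c) = 32.1 × 0.8552 = 27.45 mg/L, and at the critical point k_r D_c = k_d L, so D_c = (0.125/1.42) × 27.45 = 2.417 mg/L.

t_c ≈ 1.25 d; D_c ≈ 2.42 mg/L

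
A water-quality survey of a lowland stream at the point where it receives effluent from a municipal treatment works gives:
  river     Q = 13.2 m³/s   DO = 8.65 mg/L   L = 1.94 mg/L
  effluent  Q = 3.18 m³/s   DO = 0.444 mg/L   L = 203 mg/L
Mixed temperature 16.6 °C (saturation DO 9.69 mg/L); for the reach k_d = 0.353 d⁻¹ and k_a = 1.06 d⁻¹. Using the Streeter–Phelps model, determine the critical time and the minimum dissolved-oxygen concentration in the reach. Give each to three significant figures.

t_c ≈ 1.36 d; minimum DO ≈ 1.25 mg/L

Mixed DO = (13.2×8.65 + 3.18×0.444)/(13.2+3.18) = 115.6/16.38 = 7.057 mg/L.
Mixed L₀ = (13.2×1.94 + 3.18×203)/(16.38) = 671.1/16.38 = 40.97 mg/L.
Initial deficit D₀ = C_s − DO₀ = 9.69 − 7.057 = 2.633 mg/L.
t_c = (1/0.7070) ln[(1.06/0.353)(1 − 2.633×0.7070/(0.353×40.97))] = 1.414 × ln(2.616) = 1.360 d.
D_c = (0.353/1.06) × 40.97 × e^(−0.353×1.360) = 0.3330 × 40.97 × 0.6187 = 8.442 mg/L.
Minimum DO = 9.69 − 8.442 = 1.248 mg/L.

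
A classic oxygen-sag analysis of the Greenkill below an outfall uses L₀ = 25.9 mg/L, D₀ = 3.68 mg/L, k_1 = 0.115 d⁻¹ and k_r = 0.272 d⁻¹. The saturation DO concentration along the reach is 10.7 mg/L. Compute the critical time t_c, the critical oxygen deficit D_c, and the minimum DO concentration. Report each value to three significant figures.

t_c ≈ 4.11 d; D_c ≈ 6.83 mg/L; min DO ≈ 3.87 mg/L

With k_r/k_1 = 2.365 and 1 − D₀(k_r−k_1)/(k_1 L₀) = 0.8060,
t_c = ln(2.365 × 0.8060) / (0.272 − 0.115) = ln(1.906) / 0.1570 = 0.6452/0.1570 = 4.110 d.
D_c = (k_1/k_r) L₀ e^(−k_1 t_c) = (0.115/0.272) × 25.9 × e^(−0.115×4.110) = 0.4228 × 25.9 × 0.6234 = 6.826 mg/L.
Minimum DO = C_s − D_c = 10.7 − 6.826 = 3.874 mg/L.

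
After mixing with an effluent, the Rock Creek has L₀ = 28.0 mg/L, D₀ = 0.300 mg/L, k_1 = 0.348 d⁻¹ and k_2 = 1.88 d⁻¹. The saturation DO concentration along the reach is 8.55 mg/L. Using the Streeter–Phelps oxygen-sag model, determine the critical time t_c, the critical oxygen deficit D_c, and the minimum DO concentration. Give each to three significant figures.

At the critical point dD/dt = 0, so k_1 L₀ e^(−k_1 t) = k_2 D. Substituting D(t) from the Streeter–Phelps equation and solving for t gives
t_c = ln[(k_2/k_1)(1 − D₀(k_2−k_1)/(k_1 L₀))] / (k_2−k_1).
Here k_2−k_1 = 1.532 d⁻¹ and 1 − D₀(k_2−k_1)/(k_1 L₀) = 1 − 0.300×1.532/(0.348×28.0) = 0.9528, so
t_c = ln(5.402 × 0.9528) / 1.532 = 1.639 / 1.532 = 1.070 d.
L(t_c) = L₀ e^(−k_1 t_c) = 28.0 × 0.6892 = 19.30 mg/L, and at the critical point k_2 D_c = k_1 L, so D_c = (0.348/1.88) × 19.30 = 3.572 mg/L.
Minimum DO = C_s − D_c = 8.55 − 3.572 = 4.978 mg/L.

t_c ≈ 1.07 d; D_c ≈ 3.57 mg/L; min DO ≈ 4.98 mg/L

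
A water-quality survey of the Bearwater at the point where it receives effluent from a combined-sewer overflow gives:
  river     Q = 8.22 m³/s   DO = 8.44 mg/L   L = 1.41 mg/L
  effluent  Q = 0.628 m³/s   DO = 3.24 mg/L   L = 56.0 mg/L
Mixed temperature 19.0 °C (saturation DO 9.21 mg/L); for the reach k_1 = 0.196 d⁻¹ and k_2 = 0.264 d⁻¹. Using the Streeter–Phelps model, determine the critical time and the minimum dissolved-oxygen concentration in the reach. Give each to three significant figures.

Mixed DO = (8.22×8.44 + 0.628×3.24)/(8.22+0.628) = 71.41/8.848 = 8.071 mg/L.
Mixed L₀ = (8.22×1.41 + 0.628×56.0)/(8.848) = 46.76/8.848 = 5.285 mg/L.
Initial deficit D₀ = C_s − DO₀ = 9.21 − 8.071 = 1.139 mg/L.
t_c = (1/0.06800) ln[(0.264/0.196)(1 − 1.139×0.06800/(0.196×5.285))] = 14.71 × ln(1.246) = 3.237 d.
D_c = (0.196/0.264) × 5.285 × e^(−0.196×3.237) = 0.7424 × 5.285 × 0.5302 = 2.080 mg/L.
Minimum DO = 9.21 − 2.080 = 7.130 mg/L.

t_c ≈ 3.24 d; minimum DO ≈ 7.13 mg/L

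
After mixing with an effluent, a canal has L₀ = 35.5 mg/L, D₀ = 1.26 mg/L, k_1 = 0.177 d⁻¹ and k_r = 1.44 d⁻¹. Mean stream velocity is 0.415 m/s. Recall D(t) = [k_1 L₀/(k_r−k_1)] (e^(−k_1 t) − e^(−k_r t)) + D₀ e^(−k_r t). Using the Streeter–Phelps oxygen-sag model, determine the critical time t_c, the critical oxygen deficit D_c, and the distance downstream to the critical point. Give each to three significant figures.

t_c ≈ 1.43 d; D_c ≈ 3.39 mg/L; x_c ≈ 51.2 km

With k_r/k_1 = 8.136 and 1 − D₀(k_r−k_1)/(k_1 L₀) = 0.7467,
t_c = ln(8.136 × 0.7467) / (1.44 − 0.177) = ln(6.075) / 1.263 = 1.804/1.263 = 1.429 d.
D_c = (k_1/k_r) L₀ e^(−k_1 t_c) = (0.177/1.44) × 35.5 × e^(−0.177×1.429) = 0.1229 × 35.5 × 0.7766 = 3.389 mg/L.
x_c = v t_c = 0.415 m/s × 1.429 d × 86400 s/d = 51220 m ≈ 51.2 km.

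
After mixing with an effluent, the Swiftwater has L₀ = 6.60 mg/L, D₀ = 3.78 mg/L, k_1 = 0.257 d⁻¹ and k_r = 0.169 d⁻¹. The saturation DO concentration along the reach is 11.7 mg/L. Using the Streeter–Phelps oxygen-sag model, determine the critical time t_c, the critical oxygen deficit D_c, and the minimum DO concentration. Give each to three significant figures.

t_c ≈ 2.73 d; D_c ≈ 4.98 mg/L; min DO ≈ 6.72 mg/L

At the critical point dD/dt = 0, so k_1 L₀ e^(−k_1 t) = k_r D. Substituting D(t) from the Streeter–Phelps equation and solving for t gives
t_c = ln[(k_r/k_1)(1 − D₀(k_r−k_1)/(k_1 L₀))] / (k_r−k_1).
Here k_r−k_1 = -0.08800 d⁻¹ and 1 − D₀(k_r−k_1)/(k_1 L₀) = 1 − 3.78×-0.08800/(0.257×6.60) = 1.196, so
t_c = ln(0.6576 × 1.196) / -0.08800 = -0.2401 / -0.08800 = 2.728 d.
D_c = (k_1/k_r) L₀ e^(−k_1 t_c) = (0.257/0.169) × 6.60 × e^(−0.257×2.728) = 1.521 × 6.60 × 0.4960 = 4.978 mg/L.
Minimum DO = C_s − D_c = 11.7 − 4.978 = 6.722 mg/L.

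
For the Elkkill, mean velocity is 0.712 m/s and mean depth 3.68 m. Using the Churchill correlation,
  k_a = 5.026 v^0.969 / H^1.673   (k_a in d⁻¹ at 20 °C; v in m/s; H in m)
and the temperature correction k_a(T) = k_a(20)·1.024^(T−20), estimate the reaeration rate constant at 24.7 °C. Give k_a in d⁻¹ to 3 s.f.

k_a(20) = 5.026 × 0.712^0.969 / 3.68^1.673 = 5.026 × 0.7195 / 8.844 = 0.4089 d⁻¹.
k_a(24.7) = 0.4089 × 1.024^(24.7−20) = 0.4089 × 1.118 = 0.4571 d⁻¹.

k_a ≈ 0.457 d⁻¹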